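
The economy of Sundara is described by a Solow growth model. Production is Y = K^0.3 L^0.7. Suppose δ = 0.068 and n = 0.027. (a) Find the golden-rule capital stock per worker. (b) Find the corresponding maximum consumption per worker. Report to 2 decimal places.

Capital per worker breaks even when investment replaces (n + δ)·k; here n + δ = 0.095.
At the golden rule the marginal product of capital equals n+δ: 0.3·k^(0.3−1) = 0.095. Solving, k_gold = (0.3/0.095)^(1/0.7) ≈ 5.1692.
y_gold = 5.1692^0.3 ≈ 1.6369; c_gold = y_gold − 0.095·k_gold ≈ 1.1458.

(a) k_gold ≈ 5.17; (b) c_gold ≈ 1.15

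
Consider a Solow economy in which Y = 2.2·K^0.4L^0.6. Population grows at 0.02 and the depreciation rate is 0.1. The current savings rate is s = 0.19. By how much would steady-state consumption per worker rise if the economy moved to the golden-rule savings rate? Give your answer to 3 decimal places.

Δc ≈ 0.888

The effective depreciation rate is n + δ = 0.02 + 0.1 = 0.12.
Current steady state (s = 0.19): k* = (0.19·2.2/0.12)^(1/0.6) ≈ 8.0043, y* = 2.2·8.0043^0.4 ≈ 5.0554, c* = (1−0.19)·5.0554 ≈ 4.0948.
At the golden rule the marginal product of capital equals n+δ: 0.4·2.2·k^(0.4−1) = 0.12. Solving, k_gold = (0.4·2.2/0.12)^(1/0.6) ≈ 27.6802.
y_gold = 2.2·27.6802^0.4 ≈ 8.3041, c_gold = y_gold − 0.12·k_gold ≈ 4.9824.
Gain: Δc = 4.9824 − 4.0948 ≈ 0.8876.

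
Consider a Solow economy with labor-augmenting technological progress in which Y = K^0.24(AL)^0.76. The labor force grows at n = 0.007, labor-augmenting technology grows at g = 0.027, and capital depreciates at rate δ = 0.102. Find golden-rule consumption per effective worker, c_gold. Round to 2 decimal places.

c_gold ≈ 0.91

The effective depreciation rate is n + g + δ = 0.007 + 0.027 + 0.102 = 0.136.
Golden rule sets MPK = n+g+δ: 0.24·k^(0.24−1) = 0.136, so k_gold = (0.24/0.136)^(1/0.76) ≈ 2.1114.
y_gold = 2.1114^0.24 ≈ 1.1965.
c_gold = y_gold − (n+g+δ)·k_gold = 1.1965 − 0.136·2.1114 ≈ 0.9093.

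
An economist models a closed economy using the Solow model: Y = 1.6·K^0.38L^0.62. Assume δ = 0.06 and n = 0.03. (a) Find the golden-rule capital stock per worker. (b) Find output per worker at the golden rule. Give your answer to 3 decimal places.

Break-even investment rate: n + δ = 0.03 + 0.06 = 0.09.
At the golden rule the marginal product of capital equals n+δ: 0.38·1.6·k^(0.38−1) = 0.09. Solving, k_gold = (0.38·1.6/0.09)^(1/0.62) ≈ 21.7853.
y_gold = 1.6·21.7853^0.38 ≈ 5.1597.

(a) k_gold ≈ 21.785; (b) y_gold ≈ 5.160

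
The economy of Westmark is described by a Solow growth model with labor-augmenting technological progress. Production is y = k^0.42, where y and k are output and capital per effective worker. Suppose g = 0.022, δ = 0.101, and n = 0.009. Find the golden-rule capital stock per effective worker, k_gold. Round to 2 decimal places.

k_gold ≈ 7.36

n + g + δ = 0.009 + 0.022 + 0.101 = 0.132.
Golden rule sets MPK = n+g+δ: 0.42·k^(0.42−1) = 0.132, so k_gold = (0.42/0.132)^(1/0.58) ≈ 7.3567.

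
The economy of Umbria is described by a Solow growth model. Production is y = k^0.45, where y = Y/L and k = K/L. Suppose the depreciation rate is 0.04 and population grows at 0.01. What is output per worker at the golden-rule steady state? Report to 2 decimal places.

y_gold ≈ 6.04

Capital per worker breaks even when investment replaces (n + δ)·k; here n + δ = 0.05.
Setting f'(k) = n+δ gives 0.45·k^(0.45−1) = 0.05, hence k_gold = (0.45/0.05)^(1/0.55) ≈ 54.3233.
Output: y_gold = k_gold^0.45 = 54.3233^0.45 ≈ 6.0359.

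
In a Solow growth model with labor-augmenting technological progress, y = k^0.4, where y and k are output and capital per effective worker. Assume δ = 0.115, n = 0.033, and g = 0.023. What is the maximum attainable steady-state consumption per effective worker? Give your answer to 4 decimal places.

Capital per effective worker breaks even when investment replaces (n + g + δ)·k; here n + g + δ = 0.171.
Setting f'(k) = n+g+δ gives 0.4·k^(0.4−1) = 0.171, hence k_gold = (0.4/0.171)^(1/0.6) ≈ 4.1220.
y_gold = 4.1220^0.4 ≈ 1.7621.
c_gold = y_gold − (n+g+δ)·k_gold = 1.7621 − 0.171·4.1220 ≈ 1.0573.

c_gold ≈ 1.0573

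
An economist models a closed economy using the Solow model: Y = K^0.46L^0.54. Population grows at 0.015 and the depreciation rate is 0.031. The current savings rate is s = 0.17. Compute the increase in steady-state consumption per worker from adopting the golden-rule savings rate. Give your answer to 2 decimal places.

n + δ = 0.015 + 0.031 = 0.046.
Current steady state (s = 0.17): k* = (0.17/0.046)^(1/0.54) ≈ 11.2533, y* = 11.2533^0.46 ≈ 3.0450, c* = (1−0.17)·3.0450 ≈ 2.5274.
Maximizing c = f(k) − (n+δ)·k gives f'(k) = n+δ, i.e. 0.46·k^(0.46−1) = 0.046, so k_gold = (0.46/0.046)^(1/0.54) ≈ 71.0971.
y_gold = 71.0971^0.46 ≈ 7.1097, c_gold = y_gold − 0.046·k_gold ≈ 3.8392.
Gain: Δc = 3.8392 − 2.5274 ≈ 1.3119.

Δc ≈ 1.31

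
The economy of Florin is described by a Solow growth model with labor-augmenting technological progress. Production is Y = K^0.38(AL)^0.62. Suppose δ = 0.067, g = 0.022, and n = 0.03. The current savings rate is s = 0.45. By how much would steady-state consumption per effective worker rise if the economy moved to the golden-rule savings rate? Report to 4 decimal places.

The effective depreciation rate is n + g + δ = 0.03 + 0.022 + 0.067 = 0.119.
Current steady state (s = 0.45): k* = (0.45/0.119)^(1/0.62) ≈ 8.5451, y* = 8.5451^0.38 ≈ 2.2597, c* = (1−0.45)·2.2597 ≈ 1.2428.
Maximizing c = f(k) − (n+g+δ)·k gives f'(k) = n+g+δ, i.e. 0.38·k^(0.38−1) = 0.119, so k_gold = (0.38/0.119)^(1/0.62) ≈ 6.5056.
y_gold = 6.5056^0.38 ≈ 2.0373, c_gold = y_gold − 0.119·k_gold ≈ 1.2631.
Gain: Δc = 1.2631 − 1.2428 ≈ 0.0203.

Δc ≈ 0.0203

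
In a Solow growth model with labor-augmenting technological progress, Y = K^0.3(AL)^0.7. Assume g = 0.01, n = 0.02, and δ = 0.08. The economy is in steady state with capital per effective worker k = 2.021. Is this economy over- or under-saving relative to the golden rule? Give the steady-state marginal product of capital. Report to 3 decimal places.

under-saving; MPK ≈ 0.183

The effective depreciation rate is n + g + δ = 0.02 + 0.01 + 0.08 = 0.11.
MPK = 0.3·k^(0.3−1) = 0.3·2.021^(-0.7) ≈ 0.1833.
MPK > 0.11, so the economy is dynamically efficient (under-saving).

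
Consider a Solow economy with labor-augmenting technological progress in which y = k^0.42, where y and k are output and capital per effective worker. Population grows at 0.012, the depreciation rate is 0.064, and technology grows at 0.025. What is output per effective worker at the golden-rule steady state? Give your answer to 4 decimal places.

y_gold ≈ 2.8067

Break-even investment rate: n + g + δ = 0.012 + 0.025 + 0.064 = 0.101.
Golden rule sets MPK = n+g+δ: 0.42·k^(0.42−1) = 0.101, so k_gold = (0.42/0.101)^(1/0.58) ≈ 11.6712.
Output: y_gold = k_gold^0.42 = 11.6712^0.42 ≈ 2.8067.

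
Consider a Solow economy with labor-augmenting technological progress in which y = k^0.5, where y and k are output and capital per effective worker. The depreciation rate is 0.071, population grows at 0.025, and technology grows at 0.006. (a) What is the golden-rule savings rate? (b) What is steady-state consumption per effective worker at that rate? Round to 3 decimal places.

(a) s_gold = 0.500; (b) c_gold ≈ 2.451

Capital per effective worker breaks even when investment replaces (n + g + δ)·k; here n + g + δ = 0.102.
For Cobb-Douglas, s_gold equals capital's share: s_gold = 0.5.
Setting f'(k) = n+g+δ gives 0.5·k^(0.5−1) = 0.102, hence k_gold = (0.5/0.102)^(1/0.5) ≈ 24.0292.
y_gold = 24.0292^0.5 ≈ 4.9020; c_gold = (1−0.5)·y_gold ≈ 2.4510.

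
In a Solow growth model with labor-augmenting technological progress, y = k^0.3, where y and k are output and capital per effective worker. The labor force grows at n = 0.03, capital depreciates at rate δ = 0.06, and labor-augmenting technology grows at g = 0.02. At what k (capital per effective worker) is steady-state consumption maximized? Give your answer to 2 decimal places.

k_gold ≈ 4.19

Capital per effective worker breaks even when investment replaces (n + g + δ)·k; here n + g + δ = 0.11.
Maximizing c = f(k) − (n+g+δ)·k gives f'(k) = n+g+δ, i.e. 0.3·k^(0.3−1) = 0.11, so k_gold = (0.3/0.11)^(1/0.7) ≈ 4.1925.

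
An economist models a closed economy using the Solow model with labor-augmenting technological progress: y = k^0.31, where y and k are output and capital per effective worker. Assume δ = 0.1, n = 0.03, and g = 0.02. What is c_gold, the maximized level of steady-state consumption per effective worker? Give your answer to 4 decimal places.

Capital per effective worker breaks even when investment replaces (n + g + δ)·k; here n + g + δ = 0.15.
Maximizing c = f(k) − (n+g+δ)·k gives f'(k) = n+g+δ, i.e. 0.31·k^(0.31−1) = 0.15, so k_gold = (0.31/0.15)^(1/0.69) ≈ 2.8636.
y_gold = 2.8636^0.31 ≈ 1.3856.
c_gold = y_gold − (n+g+δ)·k_gold = 1.3856 − 0.15·2.8636 ≈ 0.9561.

c_gold ≈ 0.9561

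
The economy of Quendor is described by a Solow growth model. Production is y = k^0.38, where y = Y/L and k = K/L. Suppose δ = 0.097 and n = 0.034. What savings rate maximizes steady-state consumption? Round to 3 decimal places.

s_gold = 0.380

Capital per worker breaks even when investment replaces (n + δ)·k; here n + δ = 0.131.
At the golden rule MPK = n+δ, and in any Cobb-Douglas steady state s = (n+δ)·k/y = MPK·k/y = capital's share 0.38.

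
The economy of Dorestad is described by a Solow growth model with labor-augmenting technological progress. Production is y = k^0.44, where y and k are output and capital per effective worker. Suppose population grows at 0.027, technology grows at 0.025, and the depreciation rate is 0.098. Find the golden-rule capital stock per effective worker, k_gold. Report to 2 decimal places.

Capital per effective worker breaks even when investment replaces (n + g + δ)·k; here n + g + δ = 0.15.
Golden rule sets MPK = n+g+δ: 0.44·k^(0.44−1) = 0.15, so k_gold = (0.44/0.15)^(1/0.56) ≈ 6.8324.

k_gold ≈ 6.83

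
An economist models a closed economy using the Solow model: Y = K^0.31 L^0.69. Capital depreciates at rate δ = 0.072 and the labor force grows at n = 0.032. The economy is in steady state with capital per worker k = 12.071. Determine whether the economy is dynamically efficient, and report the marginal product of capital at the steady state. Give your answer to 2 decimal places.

Break-even investment rate: n + δ = 0.032 + 0.072 = 0.104.
MPK = 0.31·k^(0.31−1) = 0.31·12.071^(-0.69) ≈ 0.0556.
MPK < 0.104, so the economy is dynamically inefficient (over-saving).

dynamically inefficient; MPK ≈ 0.06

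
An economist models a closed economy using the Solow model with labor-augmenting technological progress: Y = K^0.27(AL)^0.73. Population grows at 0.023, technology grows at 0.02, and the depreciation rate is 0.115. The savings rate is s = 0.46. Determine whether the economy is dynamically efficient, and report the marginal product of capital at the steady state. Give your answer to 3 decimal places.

dynamically inefficient; MPK ≈ 0.093

The effective depreciation rate is n + g + δ = 0.023 + 0.02 + 0.115 = 0.158.
Steady-state k*: s·k^0.27 = 0.158·k gives k* = (0.46/0.158)^(1/0.73) ≈ 4.3227.
MPK = 0.27·4.3227^(-0.73) ≈ 0.0927.
MPK < n+g+δ = 0.158, so the economy is dynamically inefficient (over-saving).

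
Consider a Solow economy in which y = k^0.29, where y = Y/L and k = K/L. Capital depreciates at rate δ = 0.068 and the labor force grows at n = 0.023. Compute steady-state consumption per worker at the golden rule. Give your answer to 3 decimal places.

The effective depreciation rate is n + δ = 0.023 + 0.068 = 0.091.
At the golden rule the marginal product of capital equals n+δ: 0.29·k^(0.29−1) = 0.091. Solving, k_gold = (0.29/0.091)^(1/0.71) ≈ 5.1163.
y_gold = 5.1163^0.29 ≈ 1.6054.
c_gold = y_gold − (n+δ)·k_gold = 1.6054 − 0.091·5.1163 ≈ 1.1399.

c_gold ≈ 1.140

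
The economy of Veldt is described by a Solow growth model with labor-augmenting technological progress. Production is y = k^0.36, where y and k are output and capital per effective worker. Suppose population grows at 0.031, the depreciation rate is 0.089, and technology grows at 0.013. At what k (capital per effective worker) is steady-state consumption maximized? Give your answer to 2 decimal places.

The effective depreciation rate is n + g + δ = 0.031 + 0.013 + 0.089 = 0.133.
At the golden rule the marginal product of capital equals n+g+δ: 0.36·k^(0.36−1) = 0.133. Solving, k_gold = (0.36/0.133)^(1/0.64) ≈ 4.7392.

k_gold ≈ 4.74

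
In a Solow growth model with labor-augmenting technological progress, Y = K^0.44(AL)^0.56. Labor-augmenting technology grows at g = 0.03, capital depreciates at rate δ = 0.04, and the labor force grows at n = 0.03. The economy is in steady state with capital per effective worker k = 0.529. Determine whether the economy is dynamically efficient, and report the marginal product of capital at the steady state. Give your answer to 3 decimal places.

dynamically efficient; MPK ≈ 0.629

Break-even investment rate: n + g + δ = 0.03 + 0.03 + 0.04 = 0.1.
MPK = 0.44·k^(0.44−1) = 0.44·0.529^(-0.56) ≈ 0.6285.
MPK > 0.1, so the economy is dynamically efficient (under-saving).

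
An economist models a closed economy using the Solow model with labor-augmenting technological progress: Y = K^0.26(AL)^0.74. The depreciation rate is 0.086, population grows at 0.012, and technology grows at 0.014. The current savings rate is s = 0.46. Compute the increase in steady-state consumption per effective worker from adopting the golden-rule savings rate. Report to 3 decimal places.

Δc ≈ 0.108

Capital per effective worker breaks even when investment replaces (n + g + δ)·k; here n + g + δ = 0.112.
Current steady state (s = 0.46): k* = (0.46/0.112)^(1/0.74) ≈ 6.7470, y* = 6.7470^0.26 ≈ 1.6427, c* = (1−0.46)·1.6427 ≈ 0.8871.
At the golden rule the marginal product of capital equals n+g+δ: 0.26·k^(0.26−1) = 0.112. Solving, k_gold = (0.26/0.112)^(1/0.74) ≈ 3.1208.
y_gold = 3.1208^0.26 ≈ 1.3443, c_gold = y_gold − 0.112·k_gold ≈ 0.9948.
Gain: Δc = 0.9948 − 0.8871 ≈ 0.1077.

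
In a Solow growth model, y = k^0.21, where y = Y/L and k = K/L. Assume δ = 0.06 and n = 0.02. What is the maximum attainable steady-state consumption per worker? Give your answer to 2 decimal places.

Break-even investment rate: n + δ = 0.02 + 0.06 = 0.08.
At the golden rule the marginal product of capital equals n+δ: 0.21·k^(0.21−1) = 0.08. Solving, k_gold = (0.21/0.08)^(1/0.79) ≈ 3.3927.
y_gold = 3.3927^0.21 ≈ 1.2925.
c_gold = y_gold − (n+δ)·k_gold = 1.2925 − 0.08·3.3927 ≈ 1.0210.

c_gold ≈ 1.02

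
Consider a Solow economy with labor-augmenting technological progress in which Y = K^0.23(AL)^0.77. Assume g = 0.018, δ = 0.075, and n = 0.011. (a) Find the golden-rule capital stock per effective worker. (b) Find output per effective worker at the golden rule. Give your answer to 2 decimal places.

Capital per effective worker breaks even when investment replaces (n + g + δ)·k; here n + g + δ = 0.104.
At the golden rule the marginal product of capital equals n+g+δ: 0.23·k^(0.23−1) = 0.104. Solving, k_gold = (0.23/0.104)^(1/0.77) ≈ 2.8032.
y_gold = 2.8032^0.23 ≈ 1.2675.

(a) k_gold ≈ 2.80; (b) y_gold ≈ 1.27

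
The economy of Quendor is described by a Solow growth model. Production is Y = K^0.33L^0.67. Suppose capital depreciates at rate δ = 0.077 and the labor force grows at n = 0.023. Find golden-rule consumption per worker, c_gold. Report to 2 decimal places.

The effective depreciation rate is n + δ = 0.023 + 0.077 = 0.1.
At the golden rule the marginal product of capital equals n+δ: 0.33·k^(0.33−1) = 0.1. Solving, k_gold = (0.33/0.1)^(1/0.67) ≈ 5.9416.
y_gold = 5.9416^0.33 ≈ 1.8005.
c_gold = y_gold − (n+δ)·k_gold = 1.8005 − 0.1·5.9416 ≈ 1.2063.

c_gold ≈ 1.21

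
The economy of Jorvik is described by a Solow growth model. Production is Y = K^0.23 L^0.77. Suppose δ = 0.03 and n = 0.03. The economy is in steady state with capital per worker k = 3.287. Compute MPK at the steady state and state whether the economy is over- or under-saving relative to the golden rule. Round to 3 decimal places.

Capital per worker breaks even when investment replaces (n + δ)·k; here n + δ = 0.06.
MPK = 0.23·k^(0.23−1) = 0.23·3.287^(-0.77) ≈ 0.0920.
MPK > 0.06, so the economy is dynamically efficient (under-saving).

under-saving; MPK ≈ 0.092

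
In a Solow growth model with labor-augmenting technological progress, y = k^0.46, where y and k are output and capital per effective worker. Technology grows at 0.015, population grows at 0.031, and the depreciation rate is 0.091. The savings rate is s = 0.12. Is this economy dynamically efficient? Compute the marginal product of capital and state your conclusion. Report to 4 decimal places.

The effective depreciation rate is n + g + δ = 0.031 + 0.015 + 0.091 = 0.137.
Steady-state k*: s·k^0.46 = 0.137·k gives k* = (0.12/0.137)^(1/0.54) ≈ 0.7824.
MPK = 0.46·0.7824^(-0.54) ≈ 0.5252.
MPK > n+g+δ = 0.137, so the economy is dynamically efficient (under-saving).

dynamically efficient; MPK ≈ 0.5252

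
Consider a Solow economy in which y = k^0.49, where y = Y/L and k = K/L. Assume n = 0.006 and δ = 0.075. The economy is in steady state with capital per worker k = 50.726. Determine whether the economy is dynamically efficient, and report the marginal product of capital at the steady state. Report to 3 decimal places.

dynamically inefficient; MPK ≈ 0.066

n + δ = 0.006 + 0.075 = 0.081.
MPK = 0.49·k^(0.49−1) = 0.49·50.726^(-0.51) ≈ 0.0661.
MPK < 0.081, so the economy is dynamically inefficient (over-saving).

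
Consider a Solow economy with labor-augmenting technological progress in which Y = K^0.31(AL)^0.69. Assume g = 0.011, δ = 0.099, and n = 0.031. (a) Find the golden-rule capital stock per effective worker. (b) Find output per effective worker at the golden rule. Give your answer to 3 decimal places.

Break-even investment rate: n + g + δ = 0.031 + 0.011 + 0.099 = 0.141.
Maximizing c = f(k) − (n+g+δ)·k gives f'(k) = n+g+δ, i.e. 0.31·k^(0.31−1) = 0.141, so k_gold = (0.31/0.141)^(1/0.69) ≈ 3.1323.
y_gold = 3.1323^0.31 ≈ 1.4247.

(a) k_gold ≈ 3.132; (b) y_gold ≈ 1.425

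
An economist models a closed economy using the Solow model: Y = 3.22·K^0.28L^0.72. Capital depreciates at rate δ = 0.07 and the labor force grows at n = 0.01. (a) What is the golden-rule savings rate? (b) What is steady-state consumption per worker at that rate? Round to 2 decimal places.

(a) s_gold = 0.28; (b) c_gold ≈ 5.95

Break-even investment rate: n + δ = 0.01 + 0.07 = 0.08.
For Cobb-Douglas, s_gold equals capital's share: s_gold = 0.28.
Setting f'(k) = n+δ gives 0.28·3.22·k^(0.28−1) = 0.08, hence k_gold = (0.28·3.22/0.08)^(1/0.72) ≈ 28.9072.
y_gold = 3.22·28.9072^0.28 ≈ 8.2592; c_gold = (1−0.28)·y_gold ≈ 5.9466.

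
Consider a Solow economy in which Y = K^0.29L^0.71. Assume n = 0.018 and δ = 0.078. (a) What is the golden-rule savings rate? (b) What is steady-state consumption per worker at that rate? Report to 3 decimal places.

Capital per worker breaks even when investment replaces (n + δ)·k; here n + δ = 0.096.
For Cobb-Douglas, s_gold equals capital's share: s_gold = 0.29.
At the golden rule the marginal product of capital equals n+δ: 0.29·k^(0.29−1) = 0.096. Solving, k_gold = (0.29/0.096)^(1/0.71) ≈ 4.7450.
y_gold = 4.7450^0.29 ≈ 1.5708; c_gold = (1−0.29)·y_gold ≈ 1.1152.

(a) s_gold = 0.290; (b) c_gold ≈ 1.115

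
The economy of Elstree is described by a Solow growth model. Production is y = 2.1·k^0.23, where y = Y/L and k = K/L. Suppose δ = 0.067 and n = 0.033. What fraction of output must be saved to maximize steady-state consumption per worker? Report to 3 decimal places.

s_gold = 0.230

n + δ = 0.033 + 0.067 = 0.1.
At the golden rule MPK = n+δ, and in any Cobb-Douglas steady state s = (n+δ)·k/y = MPK·k/y = capital's share 0.23.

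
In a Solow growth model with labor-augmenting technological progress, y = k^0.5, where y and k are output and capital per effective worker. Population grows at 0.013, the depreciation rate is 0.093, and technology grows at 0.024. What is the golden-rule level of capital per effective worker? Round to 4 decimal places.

k_gold ≈ 14.7929

Break-even investment rate: n + g + δ = 0.013 + 0.024 + 0.093 = 0.13.
At the golden rule the marginal product of capital equals n+g+δ: 0.5·k^(0.5−1) = 0.13. Solving, k_gold = (0.5/0.13)^(1/0.5) ≈ 14.7929.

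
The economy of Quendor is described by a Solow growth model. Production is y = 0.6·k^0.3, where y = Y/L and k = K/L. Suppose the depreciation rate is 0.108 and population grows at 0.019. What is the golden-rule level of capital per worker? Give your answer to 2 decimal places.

k_gold ≈ 1.65

Capital per worker breaks even when investment replaces (n + δ)·k; here n + δ = 0.127.
Maximizing c = f(k) − (n+δ)·k gives f'(k) = n+δ, i.e. 0.3·0.6·k^(0.3−1) = 0.127, so k_gold = (0.3·0.6/0.127)^(1/0.7) ≈ 1.6458.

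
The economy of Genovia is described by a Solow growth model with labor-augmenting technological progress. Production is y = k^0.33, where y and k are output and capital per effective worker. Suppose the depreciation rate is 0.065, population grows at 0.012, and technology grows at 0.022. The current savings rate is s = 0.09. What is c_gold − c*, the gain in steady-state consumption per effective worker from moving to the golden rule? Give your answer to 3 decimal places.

Δc ≈ 0.344

The effective depreciation rate is n + g + δ = 0.012 + 0.022 + 0.065 = 0.099.
Current steady state (s = 0.09): k* = (0.09/0.099)^(1/0.67) ≈ 0.8674, y* = 0.8674^0.33 ≈ 0.9541, c* = (1−0.09)·0.9541 ≈ 0.8683.
At the golden rule the marginal product of capital equals n+g+δ: 0.33·k^(0.33−1) = 0.099. Solving, k_gold = (0.33/0.099)^(1/0.67) ≈ 6.0314.
y_gold = 6.0314^0.33 ≈ 1.8094, c_gold = y_gold − 0.099·k_gold ≈ 1.2123.
Gain: Δc = 1.2123 − 0.8683 ≈ 0.3440.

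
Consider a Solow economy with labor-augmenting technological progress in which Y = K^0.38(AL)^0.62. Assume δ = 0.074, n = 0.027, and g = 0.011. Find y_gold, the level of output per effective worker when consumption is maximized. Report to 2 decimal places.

The effective depreciation rate is n + g + δ = 0.027 + 0.011 + 0.074 = 0.112.
At the golden rule the marginal product of capital equals n+g+δ: 0.38·k^(0.38−1) = 0.112. Solving, k_gold = (0.38/0.112)^(1/0.62) ≈ 7.1738.
Output: y_gold = k_gold^0.38 = 7.1738^0.38 ≈ 2.1144.

y_gold ≈ 2.11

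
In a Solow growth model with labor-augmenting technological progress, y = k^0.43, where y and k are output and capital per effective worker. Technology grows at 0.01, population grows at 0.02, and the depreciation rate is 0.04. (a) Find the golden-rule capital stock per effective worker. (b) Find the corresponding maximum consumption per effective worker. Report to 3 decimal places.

(a) k_gold ≈ 24.161; (b) c_gold ≈ 2.242

The effective depreciation rate is n + g + δ = 0.02 + 0.01 + 0.04 = 0.07.
Maximizing c = f(k) − (n+g+δ)·k gives f'(k) = n+g+δ, i.e. 0.43·k^(0.43−1) = 0.07, so k_gold = (0.43/0.07)^(1/0.57) ≈ 24.1605.
y_gold = 24.1605^0.43 ≈ 3.9331; c_gold = y_gold − 0.07·k_gold ≈ 2.2419.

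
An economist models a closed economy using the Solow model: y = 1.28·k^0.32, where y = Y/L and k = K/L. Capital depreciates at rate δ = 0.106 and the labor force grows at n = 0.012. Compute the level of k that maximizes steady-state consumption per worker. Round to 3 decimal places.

n + δ = 0.012 + 0.106 = 0.118.
Golden rule sets MPK = n+δ: 0.32·1.28·k^(0.32−1) = 0.118, so k_gold = (0.32·1.28/0.118)^(1/0.68) ≈ 6.2348.

k_gold ≈ 6.235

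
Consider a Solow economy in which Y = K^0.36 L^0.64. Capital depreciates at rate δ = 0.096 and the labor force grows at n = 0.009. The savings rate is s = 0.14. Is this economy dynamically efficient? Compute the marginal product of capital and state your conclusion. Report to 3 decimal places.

dynamically efficient; MPK ≈ 0.270

Capital per worker breaks even when investment replaces (n + δ)·k; here n + δ = 0.105.
Steady-state k*: s·k^0.36 = 0.105·k gives k* = (0.14/0.105)^(1/0.64) ≈ 1.5675.
MPK = 0.36·1.5675^(-0.64) ≈ 0.2700.
MPK > n+δ = 0.105, so the economy is dynamically efficient (under-saving).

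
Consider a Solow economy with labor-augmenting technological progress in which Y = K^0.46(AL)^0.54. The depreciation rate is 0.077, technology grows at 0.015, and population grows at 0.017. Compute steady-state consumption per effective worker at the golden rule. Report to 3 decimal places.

n + g + δ = 0.017 + 0.015 + 0.077 = 0.109.
Setting f'(k) = n+g+δ gives 0.46·k^(0.46−1) = 0.109, hence k_gold = (0.46/0.109)^(1/0.54) ≈ 14.3887.
y_gold = 14.3887^0.46 ≈ 3.4095.
c_gold = y_gold − (n+g+δ)·k_gold = 3.4095 − 0.109·14.3887 ≈ 1.8411.

c_gold ≈ 1.841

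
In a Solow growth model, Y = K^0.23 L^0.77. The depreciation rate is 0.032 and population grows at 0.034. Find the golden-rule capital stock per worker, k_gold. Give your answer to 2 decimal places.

The effective depreciation rate is n + δ = 0.034 + 0.032 = 0.066.
Golden rule sets MPK = n+δ: 0.23·k^(0.23−1) = 0.066, so k_gold = (0.23/0.066)^(1/0.77) ≈ 5.0598.

k_gold ≈ 5.06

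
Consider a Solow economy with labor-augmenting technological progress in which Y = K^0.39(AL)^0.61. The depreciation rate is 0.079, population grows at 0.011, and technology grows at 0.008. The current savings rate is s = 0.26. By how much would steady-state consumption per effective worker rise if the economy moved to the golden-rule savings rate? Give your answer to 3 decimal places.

n + g + δ = 0.011 + 0.008 + 0.079 = 0.098.
Current steady state (s = 0.26): k* = (0.26/0.098)^(1/0.61) ≈ 4.9507, y* = 4.9507^0.39 ≈ 1.8660, c* = (1−0.26)·1.8660 ≈ 1.3809.
Maximizing c = f(k) − (n+g+δ)·k gives f'(k) = n+g+δ, i.e. 0.39·k^(0.39−1) = 0.098, so k_gold = (0.39/0.098)^(1/0.61) ≈ 9.6237.
y_gold = 9.6237^0.39 ≈ 2.4183, c_gold = y_gold − 0.098·k_gold ≈ 1.4751.
Gain: Δc = 1.4751 − 1.3809 ≈ 0.0943.

Δc ≈ 0.094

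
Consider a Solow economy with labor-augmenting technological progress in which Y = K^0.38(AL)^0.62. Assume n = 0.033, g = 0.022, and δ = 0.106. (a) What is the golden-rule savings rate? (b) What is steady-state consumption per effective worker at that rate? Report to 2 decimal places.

Capital per effective worker breaks even when investment replaces (n + g + δ)·k; here n + g + δ = 0.161.
For Cobb-Douglas, s_gold equals capital's share: s_gold = 0.38.
At the golden rule the marginal product of capital equals n+g+δ: 0.38·k^(0.38−1) = 0.161. Solving, k_gold = (0.38/0.161)^(1/0.62) ≈ 3.9953.
y_gold = 3.9953^0.38 ≈ 1.6927; c_gold = (1−0.38)·y_gold ≈ 1.0495.

(a) s_gold = 0.38; (b) c_gold ≈ 1.05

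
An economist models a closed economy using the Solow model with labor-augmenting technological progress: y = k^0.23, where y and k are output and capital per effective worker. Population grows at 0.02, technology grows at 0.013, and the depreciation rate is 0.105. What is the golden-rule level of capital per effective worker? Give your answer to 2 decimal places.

k_gold ≈ 1.94

n + g + δ = 0.02 + 0.013 + 0.105 = 0.138.
At the golden rule the marginal product of capital equals n+g+δ: 0.23·k^(0.23−1) = 0.138. Solving, k_gold = (0.23/0.138)^(1/0.77) ≈ 1.9414.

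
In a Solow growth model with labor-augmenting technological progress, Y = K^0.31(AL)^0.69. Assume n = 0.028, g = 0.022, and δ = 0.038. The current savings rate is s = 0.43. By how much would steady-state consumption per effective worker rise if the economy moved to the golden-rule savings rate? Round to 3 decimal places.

Break-even investment rate: n + g + δ = 0.028 + 0.022 + 0.038 = 0.088.
Current steady state (s = 0.43): k* = (0.43/0.088)^(1/0.69) ≈ 9.9662, y* = 9.9662^0.31 ≈ 2.0396, c* = (1−0.43)·2.0396 ≈ 1.1626.
At the golden rule the marginal product of capital equals n+g+δ: 0.31·k^(0.31−1) = 0.088. Solving, k_gold = (0.31/0.088)^(1/0.69) ≈ 6.2027.
y_gold = 6.2027^0.31 ≈ 1.7608, c_gold = y_gold − 0.088·k_gold ≈ 1.2149.
Gain: Δc = 1.2149 − 1.1626 ≈ 0.0524.

Δc ≈ 0.052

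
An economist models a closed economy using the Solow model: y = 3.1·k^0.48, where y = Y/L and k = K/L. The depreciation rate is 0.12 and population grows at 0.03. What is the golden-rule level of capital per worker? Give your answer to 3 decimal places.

Capital per worker breaks even when investment replaces (n + δ)·k; here n + δ = 0.15.
Maximizing c = f(k) − (n+δ)·k gives f'(k) = n+δ, i.e. 0.48·3.1·k^(0.48−1) = 0.15, so k_gold = (0.48·3.1/0.15)^(1/0.52) ≈ 82.4838.

k_gold ≈ 82.484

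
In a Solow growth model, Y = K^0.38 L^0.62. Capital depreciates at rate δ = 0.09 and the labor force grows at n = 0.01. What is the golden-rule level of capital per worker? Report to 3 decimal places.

k_gold ≈ 8.613

n + δ = 0.01 + 0.09 = 0.1.
Golden rule sets MPK = n+δ: 0.38·k^(0.38−1) = 0.1, so k_gold = (0.38/0.1)^(1/0.62) ≈ 8.6126.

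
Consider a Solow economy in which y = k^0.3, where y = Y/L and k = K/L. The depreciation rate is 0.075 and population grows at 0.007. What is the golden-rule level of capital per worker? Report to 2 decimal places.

The effective depreciation rate is n + δ = 0.007 + 0.075 = 0.082.
At the golden rule the marginal product of capital equals n+δ: 0.3·k^(0.3−1) = 0.082. Solving, k_gold = (0.3/0.082)^(1/0.7) ≈ 6.3786.

k_gold ≈ 6.38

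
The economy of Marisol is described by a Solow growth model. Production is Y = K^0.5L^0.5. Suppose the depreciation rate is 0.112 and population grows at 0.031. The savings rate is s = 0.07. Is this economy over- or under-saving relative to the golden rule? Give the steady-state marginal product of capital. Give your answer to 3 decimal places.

under-saving; MPK ≈ 1.021

n + δ = 0.031 + 0.112 = 0.143.
Steady-state k*: s·k^0.5 = 0.143·k gives k* = (0.07/0.143)^(1/0.5) ≈ 0.2396.
MPK = 0.5·0.2396^(-0.5) ≈ 1.0214.
MPK > n+δ = 0.143, so the economy is dynamically efficient (under-saving).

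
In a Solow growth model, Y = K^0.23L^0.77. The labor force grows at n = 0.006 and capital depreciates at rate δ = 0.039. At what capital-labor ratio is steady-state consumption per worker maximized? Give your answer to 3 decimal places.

k_gold ≈ 8.321

Break-even investment rate: n + δ = 0.006 + 0.039 = 0.045.
Setting f'(k) = n+δ gives 0.23·k^(0.23−1) = 0.045, hence k_gold = (0.23/0.045)^(1/0.77) ≈ 8.3205.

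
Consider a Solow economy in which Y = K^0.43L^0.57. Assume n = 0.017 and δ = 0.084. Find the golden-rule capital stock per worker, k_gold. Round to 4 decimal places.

Capital per worker breaks even when investment replaces (n + δ)·k; here n + δ = 0.101.
Golden rule sets MPK = n+δ: 0.43·k^(0.43−1) = 0.101, so k_gold = (0.43/0.101)^(1/0.57) ≈ 12.6989.

k_gold ≈ 12.6989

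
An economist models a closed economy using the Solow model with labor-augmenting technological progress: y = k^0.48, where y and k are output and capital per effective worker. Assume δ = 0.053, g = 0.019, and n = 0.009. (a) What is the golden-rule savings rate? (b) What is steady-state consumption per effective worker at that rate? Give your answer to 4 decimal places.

(a) s_gold = 0.4800; (b) c_gold ≈ 2.6873

The effective depreciation rate is n + g + δ = 0.009 + 0.019 + 0.053 = 0.081.
For Cobb-Douglas, s_gold equals capital's share: s_gold = 0.48.
At the golden rule the marginal product of capital equals n+g+δ: 0.48·k^(0.48−1) = 0.081. Solving, k_gold = (0.48/0.081)^(1/0.52) ≈ 30.6245.
y_gold = 30.6245^0.48 ≈ 5.1679; c_gold = (1−0.48)·y_gold ≈ 2.6873.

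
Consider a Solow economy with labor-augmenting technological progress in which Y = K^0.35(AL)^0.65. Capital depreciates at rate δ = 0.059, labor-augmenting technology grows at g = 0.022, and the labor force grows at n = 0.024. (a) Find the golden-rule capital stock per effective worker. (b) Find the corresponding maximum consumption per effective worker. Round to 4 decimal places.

(a) k_gold ≈ 6.3742; (b) c_gold ≈ 1.2430

The effective depreciation rate is n + g + δ = 0.024 + 0.022 + 0.059 = 0.105.
Golden rule sets MPK = n+g+δ: 0.35·k^(0.35−1) = 0.105, so k_gold = (0.35/0.105)^(1/0.65) ≈ 6.3742.
y_gold = 6.3742^0.35 ≈ 1.9123; c_gold = y_gold − 0.105·k_gold ≈ 1.2430.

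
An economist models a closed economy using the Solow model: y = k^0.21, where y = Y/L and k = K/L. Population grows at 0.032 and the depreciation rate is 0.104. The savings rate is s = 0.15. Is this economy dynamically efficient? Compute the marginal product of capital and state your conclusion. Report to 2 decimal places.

The effective depreciation rate is n + δ = 0.032 + 0.104 = 0.136.
Steady-state k*: s·k^0.21 = 0.136·k gives k* = (0.15/0.136)^(1/0.79) ≈ 1.1320.
MPK = 0.21·1.1320^(-0.79) ≈ 0.1904.
MPK > n+δ = 0.136, so the economy is dynamically efficient (under-saving).

dynamically efficient; MPK ≈ 0.19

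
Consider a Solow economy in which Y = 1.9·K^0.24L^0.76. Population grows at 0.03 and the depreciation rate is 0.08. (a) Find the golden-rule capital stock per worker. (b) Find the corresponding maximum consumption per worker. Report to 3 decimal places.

The effective depreciation rate is n + δ = 0.03 + 0.08 = 0.11.
Setting f'(k) = n+δ gives 0.24·1.9·k^(0.24−1) = 0.11, hence k_gold = (0.24·1.9/0.11)^(1/0.76) ≈ 6.4952.
y_gold = 1.9·6.4952^0.24 ≈ 2.9770; c_gold = y_gold − 0.11·k_gold ≈ 2.2625.

(a) k_gold ≈ 6.495; (b) c_gold ≈ 2.263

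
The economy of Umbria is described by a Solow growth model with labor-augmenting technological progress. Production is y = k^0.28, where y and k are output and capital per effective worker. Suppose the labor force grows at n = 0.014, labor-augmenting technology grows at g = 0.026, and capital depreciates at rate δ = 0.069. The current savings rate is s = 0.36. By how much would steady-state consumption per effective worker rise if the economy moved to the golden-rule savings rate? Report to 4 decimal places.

Δc ≈ 0.0206

Break-even investment rate: n + g + δ = 0.014 + 0.026 + 0.069 = 0.109.
Current steady state (s = 0.36): k* = (0.36/0.109)^(1/0.72) ≈ 5.2561, y* = 5.2561^0.28 ≈ 1.5914, c* = (1−0.36)·1.5914 ≈ 1.0185.
At the golden rule the marginal product of capital equals n+g+δ: 0.28·k^(0.28−1) = 0.109. Solving, k_gold = (0.28/0.109)^(1/0.72) ≈ 3.7074.
y_gold = 3.7074^0.28 ≈ 1.4432, c_gold = y_gold − 0.109·k_gold ≈ 1.0391.
Gain: Δc = 1.0391 − 1.0185 ≈ 0.0206.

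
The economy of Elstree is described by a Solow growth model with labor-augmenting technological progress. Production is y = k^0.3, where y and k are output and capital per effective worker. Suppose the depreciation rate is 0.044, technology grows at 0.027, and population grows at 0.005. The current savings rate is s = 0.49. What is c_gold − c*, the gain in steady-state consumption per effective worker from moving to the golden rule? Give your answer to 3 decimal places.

Capital per effective worker breaks even when investment replaces (n + g + δ)·k; here n + g + δ = 0.076.
Current steady state (s = 0.49): k* = (0.49/0.076)^(1/0.7) ≈ 14.3305, y* = 14.3305^0.3 ≈ 2.2227, c* = (1−0.49)·2.2227 ≈ 1.1336.
Golden rule sets MPK = n+g+δ: 0.3·k^(0.3−1) = 0.076, so k_gold = (0.3/0.076)^(1/0.7) ≈ 7.1100.
y_gold = 7.1100^0.3 ≈ 1.8012, c_gold = y_gold − 0.076·k_gold ≈ 1.2608.
Gain: Δc = 1.2608 − 1.1336 ≈ 0.1273.

Δc ≈ 0.127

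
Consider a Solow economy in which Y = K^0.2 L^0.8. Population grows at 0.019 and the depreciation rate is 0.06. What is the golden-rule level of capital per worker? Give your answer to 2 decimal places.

Capital per worker breaks even when investment replaces (n + δ)·k; here n + δ = 0.079.
At the golden rule the marginal product of capital equals n+δ: 0.2·k^(0.2−1) = 0.079. Solving, k_gold = (0.2/0.079)^(1/0.8) ≈ 3.1934.

k_gold ≈ 3.19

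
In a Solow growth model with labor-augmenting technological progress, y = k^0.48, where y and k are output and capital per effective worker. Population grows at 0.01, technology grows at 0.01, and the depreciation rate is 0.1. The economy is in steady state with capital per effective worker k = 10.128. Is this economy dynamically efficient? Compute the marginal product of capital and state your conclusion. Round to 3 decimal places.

n + g + δ = 0.01 + 0.01 + 0.1 = 0.12.
MPK = 0.48·k^(0.48−1) = 0.48·10.128^(-0.52) ≈ 0.1440.
MPK > 0.12, so the economy is dynamically efficient (under-saving).

dynamically efficient; MPK ≈ 0.144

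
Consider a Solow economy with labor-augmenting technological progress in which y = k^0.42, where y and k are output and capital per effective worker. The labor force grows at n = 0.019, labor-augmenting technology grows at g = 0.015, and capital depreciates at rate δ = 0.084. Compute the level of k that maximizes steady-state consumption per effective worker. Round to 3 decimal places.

k_gold ≈ 8.926

Capital per effective worker breaks even when investment replaces (n + g + δ)·k; here n + g + δ = 0.118.
Setting f'(k) = n+g+δ gives 0.42·k^(0.42−1) = 0.118, hence k_gold = (0.42/0.118)^(1/0.58) ≈ 8.9255.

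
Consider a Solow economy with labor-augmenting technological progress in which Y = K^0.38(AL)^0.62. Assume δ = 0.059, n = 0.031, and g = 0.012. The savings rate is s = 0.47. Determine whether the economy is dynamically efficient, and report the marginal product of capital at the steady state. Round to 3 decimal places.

Break-even investment rate: n + g + δ = 0.031 + 0.012 + 0.059 = 0.102.
Steady-state k*: s·k^0.38 = 0.102·k gives k* = (0.47/0.102)^(1/0.62) ≈ 11.7532.
MPK = 0.38·11.7532^(-0.62) ≈ 0.0825.
MPK < n+g+δ = 0.102, so the economy is dynamically inefficient (over-saving).

dynamically inefficient; MPK ≈ 0.082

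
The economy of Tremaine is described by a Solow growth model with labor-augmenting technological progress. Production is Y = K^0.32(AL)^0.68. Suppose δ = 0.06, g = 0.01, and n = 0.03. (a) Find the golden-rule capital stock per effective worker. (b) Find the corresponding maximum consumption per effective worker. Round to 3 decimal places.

Break-even investment rate: n + g + δ = 0.03 + 0.01 + 0.06 = 0.1.
Maximizing c = f(k) − (n+g+δ)·k gives f'(k) = n+g+δ, i.e. 0.32·k^(0.32−1) = 0.1, so k_gold = (0.32/0.1)^(1/0.68) ≈ 5.5318.
y_gold = 5.5318^0.32 ≈ 1.7287; c_gold = y_gold − 0.1·k_gold ≈ 1.1755.

(a) k_gold ≈ 5.532; (b) c_gold ≈ 1.176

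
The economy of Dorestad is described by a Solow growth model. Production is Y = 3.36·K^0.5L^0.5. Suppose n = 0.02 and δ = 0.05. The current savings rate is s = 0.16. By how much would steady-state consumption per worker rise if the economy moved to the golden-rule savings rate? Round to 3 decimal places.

Δc ≈ 18.644

Break-even investment rate: n + δ = 0.02 + 0.05 = 0.07.
Current steady state (s = 0.16): k* = (0.16·3.36/0.07)^(1/0.5) ≈ 58.9824, y* = 3.36·58.9824^0.5 ≈ 25.8048, c* = (1−0.16)·25.8048 ≈ 21.6760.
Setting f'(k) = n+δ gives 0.5·3.36·k^(0.5−1) = 0.07, hence k_gold = (0.5·3.36/0.07)^(1/0.5) ≈ 576.0000.
y_gold = 3.36·576.0000^0.5 ≈ 80.6400, c_gold = y_gold − 0.07·k_gold ≈ 40.3200.
Gain: Δc = 40.3200 − 21.6760 ≈ 18.6440.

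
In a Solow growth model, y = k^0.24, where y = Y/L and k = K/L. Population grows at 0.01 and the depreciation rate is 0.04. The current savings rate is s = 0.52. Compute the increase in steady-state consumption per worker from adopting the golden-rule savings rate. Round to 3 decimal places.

Δc ≈ 0.242

Break-even investment rate: n + δ = 0.01 + 0.04 = 0.05.
Current steady state (s = 0.52): k* = (0.52/0.05)^(1/0.76) ≈ 21.7872, y* = 21.7872^0.24 ≈ 2.0949, c* = (1−0.52)·2.0949 ≈ 1.0056.
Golden rule sets MPK = n+δ: 0.24·k^(0.24−1) = 0.05, so k_gold = (0.24/0.05)^(1/0.76) ≈ 7.8772.
y_gold = 7.8772^0.24 ≈ 1.6411, c_gold = y_gold − 0.05·k_gold ≈ 1.2472.
Gain: Δc = 1.2472 − 1.0056 ≈ 0.2417.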